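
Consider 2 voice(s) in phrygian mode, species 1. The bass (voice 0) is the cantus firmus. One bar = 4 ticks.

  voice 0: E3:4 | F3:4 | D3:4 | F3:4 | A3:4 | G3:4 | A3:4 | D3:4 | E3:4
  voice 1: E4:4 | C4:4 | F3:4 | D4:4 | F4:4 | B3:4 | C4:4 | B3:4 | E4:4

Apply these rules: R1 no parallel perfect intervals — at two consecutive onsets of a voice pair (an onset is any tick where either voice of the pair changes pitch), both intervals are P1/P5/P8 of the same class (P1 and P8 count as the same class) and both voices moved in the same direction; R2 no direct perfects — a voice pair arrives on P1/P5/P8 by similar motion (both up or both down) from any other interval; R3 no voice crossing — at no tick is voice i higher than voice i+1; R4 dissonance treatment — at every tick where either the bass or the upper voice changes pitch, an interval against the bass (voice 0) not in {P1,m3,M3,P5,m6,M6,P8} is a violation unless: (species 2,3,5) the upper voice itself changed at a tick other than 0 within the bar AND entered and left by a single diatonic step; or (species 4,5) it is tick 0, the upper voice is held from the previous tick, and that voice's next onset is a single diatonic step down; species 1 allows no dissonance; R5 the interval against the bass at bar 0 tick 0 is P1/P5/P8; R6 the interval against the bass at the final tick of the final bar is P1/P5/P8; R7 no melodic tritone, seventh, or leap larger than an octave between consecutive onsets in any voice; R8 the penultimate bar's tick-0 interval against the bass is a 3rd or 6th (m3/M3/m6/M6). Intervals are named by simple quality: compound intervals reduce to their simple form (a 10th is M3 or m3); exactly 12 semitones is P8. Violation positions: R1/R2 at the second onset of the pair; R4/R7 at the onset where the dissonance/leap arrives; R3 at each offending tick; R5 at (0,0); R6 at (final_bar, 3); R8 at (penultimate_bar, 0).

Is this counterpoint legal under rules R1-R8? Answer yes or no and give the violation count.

bar 0: v0=E3 v1=E4 (P8)
bar 1: v0=F3 v1=C4 (P5)
bar 2: v0=D3 v1=F3 (m3)
bar 3: v0=F3 v1=D4 (M6)
bar 4: v0=A3 v1=F4 (m6)
bar 5: v0=G3 v1=B3 (M3)
bar 6: v0=A3 v1=C4 (m3)
bar 7: v0=D3 v1=B3 (M6)
bar 8: v0=E3 v1=E4 (P8)
  R7 @ bar5.0: F4->B3 leap 6st
  R2 @ bar8.0: D3/B3 M6 -> E3/E4 P8 similar

No (2 violations)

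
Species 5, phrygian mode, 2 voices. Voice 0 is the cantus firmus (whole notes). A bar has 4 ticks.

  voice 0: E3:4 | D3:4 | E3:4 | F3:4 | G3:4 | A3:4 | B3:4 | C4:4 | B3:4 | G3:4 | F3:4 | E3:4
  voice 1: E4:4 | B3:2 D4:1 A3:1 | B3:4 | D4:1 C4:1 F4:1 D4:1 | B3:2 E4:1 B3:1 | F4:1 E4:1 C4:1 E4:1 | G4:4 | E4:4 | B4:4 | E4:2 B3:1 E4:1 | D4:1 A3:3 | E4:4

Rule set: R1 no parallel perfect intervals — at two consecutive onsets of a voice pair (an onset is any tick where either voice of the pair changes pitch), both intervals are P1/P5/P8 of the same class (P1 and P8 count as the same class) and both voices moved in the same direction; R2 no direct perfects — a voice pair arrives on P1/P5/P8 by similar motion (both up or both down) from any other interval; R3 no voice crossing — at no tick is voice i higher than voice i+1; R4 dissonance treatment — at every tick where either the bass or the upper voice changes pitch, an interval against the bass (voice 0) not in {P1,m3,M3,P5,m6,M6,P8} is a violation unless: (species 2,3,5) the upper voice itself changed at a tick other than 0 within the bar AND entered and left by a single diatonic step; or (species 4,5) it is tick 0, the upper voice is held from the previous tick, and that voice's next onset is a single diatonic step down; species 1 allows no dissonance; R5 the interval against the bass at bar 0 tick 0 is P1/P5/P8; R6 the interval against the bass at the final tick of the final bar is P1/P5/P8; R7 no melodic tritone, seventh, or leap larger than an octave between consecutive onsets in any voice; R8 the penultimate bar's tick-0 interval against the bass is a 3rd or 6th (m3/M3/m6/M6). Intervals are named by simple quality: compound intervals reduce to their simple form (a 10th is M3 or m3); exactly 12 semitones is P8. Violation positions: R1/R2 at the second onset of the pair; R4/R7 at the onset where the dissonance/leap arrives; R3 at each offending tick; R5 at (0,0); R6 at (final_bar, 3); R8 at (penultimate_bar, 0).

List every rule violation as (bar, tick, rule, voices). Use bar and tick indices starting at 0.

bar 0: v0=E3 v1=E4 downbeat P8
bar 1: v0=D3 v1=B3 downbeat M6
bar 2: v0=E3 v1=B3 downbeat P5
bar 3: v0=F3 v1=D4 downbeat M6
bar 4: v0=G3 v1=B3 downbeat M3
bar 5: v0=A3 v1=F4 downbeat m6
bar 6: v0=B3 v1=G4 downbeat m6
bar 7: v0=C4 v1=E4 downbeat M3
bar 8: v0=B3 v1=B4 downbeat P8
bar 9: v0=G3 v1=E4 downbeat M6
bar 10: v0=F3 v1=D4 downbeat M6
bar 11: v0=E3 v1=E4 downbeat P8
  -> R1 @ bar 2 tick 0 v(0, 1): D3/A3 P5 -> E3/B3 P5 similar
  -> R7 @ bar 5 tick 0 v(1,): B3->F4 leap 6st

(2, 0, R1, (0, 1))
(5, 0, R7, (1,))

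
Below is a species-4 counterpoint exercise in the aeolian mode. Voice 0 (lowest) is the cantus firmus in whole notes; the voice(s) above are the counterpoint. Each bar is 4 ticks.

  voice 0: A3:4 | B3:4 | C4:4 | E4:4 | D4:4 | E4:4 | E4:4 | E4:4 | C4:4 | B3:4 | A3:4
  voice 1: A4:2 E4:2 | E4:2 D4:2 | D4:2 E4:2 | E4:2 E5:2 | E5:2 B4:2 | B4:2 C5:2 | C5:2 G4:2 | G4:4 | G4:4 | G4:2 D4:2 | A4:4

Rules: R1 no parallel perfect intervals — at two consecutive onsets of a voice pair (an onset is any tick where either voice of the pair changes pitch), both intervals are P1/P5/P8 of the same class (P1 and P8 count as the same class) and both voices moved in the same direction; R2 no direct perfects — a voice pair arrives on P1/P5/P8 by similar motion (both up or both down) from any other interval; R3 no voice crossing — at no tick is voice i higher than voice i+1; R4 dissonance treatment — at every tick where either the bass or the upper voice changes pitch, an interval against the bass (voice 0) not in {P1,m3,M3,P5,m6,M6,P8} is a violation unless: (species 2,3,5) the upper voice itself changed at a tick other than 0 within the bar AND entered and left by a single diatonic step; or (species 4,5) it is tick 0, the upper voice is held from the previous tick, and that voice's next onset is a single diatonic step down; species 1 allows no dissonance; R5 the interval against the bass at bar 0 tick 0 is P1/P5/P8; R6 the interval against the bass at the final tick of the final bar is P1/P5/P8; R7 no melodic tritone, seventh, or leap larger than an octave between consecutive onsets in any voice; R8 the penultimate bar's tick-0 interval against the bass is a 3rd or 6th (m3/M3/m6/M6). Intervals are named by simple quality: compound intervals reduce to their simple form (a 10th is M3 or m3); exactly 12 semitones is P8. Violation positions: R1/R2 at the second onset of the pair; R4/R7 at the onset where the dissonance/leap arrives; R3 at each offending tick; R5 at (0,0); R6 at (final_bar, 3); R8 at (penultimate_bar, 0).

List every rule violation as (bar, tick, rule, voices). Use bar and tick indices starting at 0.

bar 0: v0=A3 v1=A4 downbeat P8
bar 1: v0=B3 v1=E4 downbeat P4
bar 2: v0=C4 v1=D4 downbeat M2
bar 3: v0=E4 v1=E4 downbeat P1
bar 4: v0=D4 v1=E5 downbeat M2
bar 5: v0=E4 v1=B4 downbeat P5
bar 6: v0=E4 v1=C5 downbeat m6
bar 7: v0=E4 v1=G4 downbeat m3
bar 8: v0=C4 v1=G4 downbeat P5
bar 9: v0=B3 v1=G4 downbeat m6
bar 10: v0=A3 v1=A4 downbeat P8
  -> R4 @ bar 2 tick 0 v(0, 1): C4/D4 M2 untreated
  -> R4 @ bar 4 tick 0 v(0, 1): D4/E5 M2 untreated

(2, 0, R4, (0, 1))
(4, 0, R4, (0, 1))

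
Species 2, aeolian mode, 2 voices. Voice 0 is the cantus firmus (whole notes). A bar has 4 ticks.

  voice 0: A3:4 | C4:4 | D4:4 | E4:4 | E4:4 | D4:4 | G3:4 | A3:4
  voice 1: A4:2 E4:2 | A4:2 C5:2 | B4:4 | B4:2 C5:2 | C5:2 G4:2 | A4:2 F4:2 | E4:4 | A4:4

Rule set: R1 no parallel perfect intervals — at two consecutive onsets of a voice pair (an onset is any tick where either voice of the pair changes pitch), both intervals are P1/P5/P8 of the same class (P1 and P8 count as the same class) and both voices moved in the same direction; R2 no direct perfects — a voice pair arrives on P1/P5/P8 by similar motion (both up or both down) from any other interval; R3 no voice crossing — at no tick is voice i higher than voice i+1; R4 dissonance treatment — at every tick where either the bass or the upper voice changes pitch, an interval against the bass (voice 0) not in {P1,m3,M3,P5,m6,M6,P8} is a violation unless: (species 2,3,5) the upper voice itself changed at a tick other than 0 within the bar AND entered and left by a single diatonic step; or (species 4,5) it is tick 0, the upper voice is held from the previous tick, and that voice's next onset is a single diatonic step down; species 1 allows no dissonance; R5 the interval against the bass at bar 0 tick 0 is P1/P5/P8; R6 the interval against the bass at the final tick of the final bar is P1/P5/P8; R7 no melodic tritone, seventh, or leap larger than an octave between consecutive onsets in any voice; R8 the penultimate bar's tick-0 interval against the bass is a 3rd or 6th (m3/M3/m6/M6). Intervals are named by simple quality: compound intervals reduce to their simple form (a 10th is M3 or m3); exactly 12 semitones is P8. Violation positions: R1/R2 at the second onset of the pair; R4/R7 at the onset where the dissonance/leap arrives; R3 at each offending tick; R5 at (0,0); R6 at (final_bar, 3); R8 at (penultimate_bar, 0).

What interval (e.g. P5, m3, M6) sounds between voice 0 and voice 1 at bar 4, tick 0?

m6

voice 0=E4 voice 1=C5 -> m6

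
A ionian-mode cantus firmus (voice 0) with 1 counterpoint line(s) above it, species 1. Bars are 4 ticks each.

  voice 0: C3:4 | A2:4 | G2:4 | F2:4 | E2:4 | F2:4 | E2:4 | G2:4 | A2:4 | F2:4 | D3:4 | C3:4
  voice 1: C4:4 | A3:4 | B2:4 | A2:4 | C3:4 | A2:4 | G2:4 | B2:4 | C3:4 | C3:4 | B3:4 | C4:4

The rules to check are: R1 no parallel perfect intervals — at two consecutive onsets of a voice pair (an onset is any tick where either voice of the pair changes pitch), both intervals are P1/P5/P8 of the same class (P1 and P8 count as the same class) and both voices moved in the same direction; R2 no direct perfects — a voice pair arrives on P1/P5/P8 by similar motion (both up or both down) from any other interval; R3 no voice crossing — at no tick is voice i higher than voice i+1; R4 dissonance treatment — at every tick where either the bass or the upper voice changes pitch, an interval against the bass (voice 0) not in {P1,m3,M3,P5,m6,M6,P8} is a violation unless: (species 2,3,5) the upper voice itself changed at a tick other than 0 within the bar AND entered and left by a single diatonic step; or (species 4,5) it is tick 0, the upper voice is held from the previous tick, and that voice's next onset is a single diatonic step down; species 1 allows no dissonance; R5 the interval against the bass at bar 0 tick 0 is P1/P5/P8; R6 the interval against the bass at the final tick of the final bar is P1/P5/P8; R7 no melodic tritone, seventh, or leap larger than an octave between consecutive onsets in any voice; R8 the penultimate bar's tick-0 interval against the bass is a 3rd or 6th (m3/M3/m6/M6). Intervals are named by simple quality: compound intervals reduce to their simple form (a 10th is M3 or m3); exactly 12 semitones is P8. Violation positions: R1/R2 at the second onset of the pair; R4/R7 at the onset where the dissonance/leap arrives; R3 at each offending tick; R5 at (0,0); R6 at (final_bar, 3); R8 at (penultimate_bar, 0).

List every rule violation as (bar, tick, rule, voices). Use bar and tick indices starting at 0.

bar 0: v0=C3 v1=C4 downbeat P8
bar 1: v0=A2 v1=A3 downbeat P8
bar 2: v0=G2 v1=B2 downbeat M3
bar 3: v0=F2 v1=A2 downbeat M3
bar 4: v0=E2 v1=C3 downbeat m6
bar 5: v0=F2 v1=A2 downbeat M3
bar 6: v0=E2 v1=G2 downbeat m3
bar 7: v0=G2 v1=B2 downbeat M3
bar 8: v0=A2 v1=C3 downbeat m3
bar 9: v0=F2 v1=C3 downbeat P5
bar 10: v0=D3 v1=B3 downbeat M6
bar 11: v0=C3 v1=C4 downbeat P8
  -> R1 @ bar 1 tick 0 v(0, 1): C3/C4 P8 -> A2/A3 P8 similar
  -> R7 @ bar 2 tick 0 v(1,): A3->B2 leap 10st
  -> R7 @ bar 10 tick 0 v(1,): C3->B3 leap 11st

(1, 0, R1, (0, 1))
(2, 0, R7, (1,))
(10, 0, R7, (1,))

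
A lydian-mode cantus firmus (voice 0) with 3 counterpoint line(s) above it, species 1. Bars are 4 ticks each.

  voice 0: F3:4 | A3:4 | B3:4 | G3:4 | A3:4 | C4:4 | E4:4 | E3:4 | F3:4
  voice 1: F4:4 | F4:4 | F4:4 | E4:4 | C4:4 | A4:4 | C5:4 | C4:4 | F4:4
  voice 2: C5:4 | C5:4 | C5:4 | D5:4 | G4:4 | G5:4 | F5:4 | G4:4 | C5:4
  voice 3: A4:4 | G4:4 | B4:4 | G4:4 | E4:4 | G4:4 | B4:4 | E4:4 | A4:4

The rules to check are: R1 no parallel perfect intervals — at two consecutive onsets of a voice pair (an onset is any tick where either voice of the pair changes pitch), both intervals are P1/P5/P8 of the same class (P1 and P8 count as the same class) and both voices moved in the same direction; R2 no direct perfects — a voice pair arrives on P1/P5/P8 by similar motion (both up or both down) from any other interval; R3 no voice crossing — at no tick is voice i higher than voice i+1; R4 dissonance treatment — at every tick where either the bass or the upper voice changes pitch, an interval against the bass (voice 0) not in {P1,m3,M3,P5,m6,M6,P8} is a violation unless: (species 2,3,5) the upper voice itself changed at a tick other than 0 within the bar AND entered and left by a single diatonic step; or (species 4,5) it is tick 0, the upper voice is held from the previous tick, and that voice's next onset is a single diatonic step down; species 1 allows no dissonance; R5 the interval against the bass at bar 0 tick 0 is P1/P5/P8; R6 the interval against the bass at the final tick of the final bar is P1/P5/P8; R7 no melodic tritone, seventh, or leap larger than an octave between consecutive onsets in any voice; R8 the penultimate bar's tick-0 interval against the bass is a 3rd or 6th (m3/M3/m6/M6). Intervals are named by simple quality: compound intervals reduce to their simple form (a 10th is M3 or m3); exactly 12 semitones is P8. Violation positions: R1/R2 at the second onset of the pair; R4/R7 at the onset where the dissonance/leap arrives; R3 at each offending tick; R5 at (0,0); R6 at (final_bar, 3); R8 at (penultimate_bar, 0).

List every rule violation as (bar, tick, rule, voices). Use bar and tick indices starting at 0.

(0, 0, R3, (2, 3))
(0, 0, R5, (0, 3))
(0, 1, R3, (2, 3))
(0, 2, R3, (2, 3))
(0, 3, R3, (2, 3))
(1, 0, R3, (2, 3))
(1, 0, R4, (0, 3))
(1, 1, R3, (2, 3))
(1, 2, R3, (2, 3))
(1, 3, R3, (2, 3))
(2, 0, R2, (0, 3))
(2, 0, R3, (2, 3))
(2, 0, R4, (0, 1))
(2, 0, R4, (0, 2))
(2, 1, R3, (2, 3))
(2, 2, R3, (2, 3))
(2, 3, R3, (2, 3))
(3, 0, R1, (0, 3))
(3, 0, R3, (2, 3))
(3, 1, R3, (2, 3))
(3, 2, R3, (2, 3))
(3, 3, R3, (2, 3))
(4, 0, R2, (1, 2))
(4, 0, R3, (2, 3))
(4, 0, R4, (0, 2))
(4, 1, R3, (2, 3))
(4, 2, R3, (2, 3))
(4, 3, R3, (2, 3))
(5, 0, R1, (0, 3))
(5, 0, R2, (0, 2))
(5, 0, R2, (2, 3))
(5, 0, R3, (2, 3))
(5, 1, R3, (2, 3))
(5, 2, R3, (2, 3))
(5, 3, R3, (2, 3))
(6, 0, R1, (0, 3))
(6, 0, R3, (2, 3))
(6, 0, R4, (0, 2))
(6, 1, R3, (2, 3))
(6, 2, R3, (2, 3))
(6, 3, R3, (2, 3))
(7, 0, R2, (0, 3))
(7, 0, R2, (1, 2))
(7, 0, R3, (2, 3))
(7, 0, R7, (2,))
(7, 0, R8, (0, 3))
(7, 1, R3, (2, 3))
(7, 2, R3, (2, 3))
(7, 3, R3, (2, 3))
(8, 0, R1, (1, 2))
(8, 0, R2, (0, 1))
(8, 0, R2, (0, 2))
(8, 0, R3, (2, 3))
(8, 1, R3, (2, 3))
(8, 2, R3, (2, 3))
(8, 3, R3, (2, 3))
(8, 3, R6, (0, 3))

bar 0: v0=F3 v1=F4 v2=C5 v3=A4 downbeat M3
bar 1: v0=A3 v1=F4 v2=C5 v3=G4 downbeat m7
bar 2: v0=B3 v1=F4 v2=C5 v3=B4 downbeat P8
bar 3: v0=G3 v1=E4 v2=D5 v3=G4 downbeat P8
bar 4: v0=A3 v1=C4 v2=G4 v3=E4 downbeat P5
bar 5: v0=C4 v1=A4 v2=G5 v3=G4 downbeat P5
bar 6: v0=E4 v1=C5 v2=F5 v3=B4 downbeat P5
bar 7: v0=E3 v1=C4 v2=G4 v3=E4 downbeat P8
bar 8: v0=F3 v1=F4 v2=C5 v3=A4 downbeat M3
  -> R3 @ bar 0 tick 0 v(2, 3): C5 above A4
  -> R5 @ bar 0 tick 0 v(0, 3): opens on M3
  -> R3 @ bar 0 tick 1 v(2, 3): C5 above A4
  -> R3 @ bar 0 tick 2 v(2, 3): C5 above A4
  -> R3 @ bar 0 tick 3 v(2, 3): C5 above A4
  -> R3 @ bar 1 tick 0 v(2, 3): C5 above G4
  -> R4 @ bar 1 tick 0 v(0, 3): A3/G4 m7 untreated
  -> R3 @ bar 1 tick 1 v(2, 3): C5 above G4
  -> R3 @ bar 1 tick 2 v(2, 3): C5 above G4
  -> R3 @ bar 1 tick 3 v(2, 3): C5 above G4
  -> R2 @ bar 2 tick 0 v(0, 3): A3/G4 m7 -> B3/B4 P8 similar
  -> R3 @ bar 2 tick 0 v(2, 3): C5 above B4
  -> R4 @ bar 2 tick 0 v(0, 1): B3/F4 TT untreated
  -> R4 @ bar 2 tick 0 v(0, 2): B3/C5 m2 untreated
  -> R3 @ bar 2 tick 1 v(2, 3): C5 above B4
  -> R3 @ bar 2 tick 2 v(2, 3): C5 above B4
  -> R3 @ bar 2 tick 3 v(2, 3): C5 above B4
  -> R1 @ bar 3 tick 0 v(0, 3): B3/B4 P8 -> G3/G4 P8 similar
  -> R3 @ bar 3 tick 0 v(2, 3): D5 above G4
  -> R3 @ bar 3 tick 1 v(2, 3): D5 above G4
  -> R3 @ bar 3 tick 2 v(2, 3): D5 above G4
  -> R3 @ bar 3 tick 3 v(2, 3): D5 above G4
  -> R2 @ bar 4 tick 0 v(1, 2): E4/D5 m7 -> C4/G4 P5 similar
  -> R3 @ bar 4 tick 0 v(2, 3): G4 above E4
  -> R4 @ bar 4 tick 0 v(0, 2): A3/G4 m7 untreated
  -> R3 @ bar 4 tick 1 v(2, 3): G4 above E4
  -> R3 @ bar 4 tick 2 v(2, 3): G4 above E4
  -> R3 @ bar 4 tick 3 v(2, 3): G4 above E4
  -> R1 @ bar 5 tick 0 v(0, 3): A3/E4 P5 -> C4/G4 P5 similar
  -> R2 @ bar 5 tick 0 v(0, 2): A3/G4 m7 -> C4/G5 P5 similar
  -> R2 @ bar 5 tick 0 v(2, 3): G4/E4 m3 -> G5/G4 P8 similar
  -> R3 @ bar 5 tick 0 v(2, 3): G5 above G4
  -> R3 @ bar 5 tick 1 v(2, 3): G5 above G4
  -> R3 @ bar 5 tick 2 v(2, 3): G5 above G4
  -> R3 @ bar 5 tick 3 v(2, 3): G5 above G4
  -> R1 @ bar 6 tick 0 v(0, 3): C4/G4 P5 -> E4/B4 P5 similar
  -> R3 @ bar 6 tick 0 v(2, 3): F5 above B4
  -> R4 @ bar 6 tick 0 v(0, 2): E4/F5 m2 untreated
  -> R3 @ bar 6 tick 1 v(2, 3): F5 above B4
  -> R3 @ bar 6 tick 2 v(2, 3): F5 above B4
  -> R3 @ bar 6 tick 3 v(2, 3): F5 above B4
  -> R2 @ bar 7 tick 0 v(0, 3): E4/B4 P5 -> E3/E4 P8 similar
  -> R2 @ bar 7 tick 0 v(1, 2): C5/F5 P4 -> C4/G4 P5 similar
  -> R3 @ bar 7 tick 0 v(2, 3): G4 above E4
  -> R7 @ bar 7 tick 0 v(2,): F5->G4 leap 10st
  -> R8 @ bar 7 tick 0 v(0, 3): penult P8 not 3rd/6th
  -> R3 @ bar 7 tick 1 v(2, 3): G4 above E4
  -> R3 @ bar 7 tick 2 v(2, 3): G4 above E4
  -> R3 @ bar 7 tick 3 v(2, 3): G4 above E4
  -> R1 @ bar 8 tick 0 v(1, 2): C4/G4 P5 -> F4/C5 P5 similar
  -> R2 @ bar 8 tick 0 v(0, 1): E3/C4 m6 -> F3/F4 P8 similar
  -> R2 @ bar 8 tick 0 v(0, 2): E3/G4 m3 -> F3/C5 P5 similar
  -> R3 @ bar 8 tick 0 v(2, 3): C5 above A4
  -> R3 @ bar 8 tick 1 v(2, 3): C5 above A4
  -> R3 @ bar 8 tick 2 v(2, 3): C5 above A4
  -> R3 @ bar 8 tick 3 v(2, 3): C5 above A4
  -> R6 @ bar 8 tick 3 v(0, 3): closes on M3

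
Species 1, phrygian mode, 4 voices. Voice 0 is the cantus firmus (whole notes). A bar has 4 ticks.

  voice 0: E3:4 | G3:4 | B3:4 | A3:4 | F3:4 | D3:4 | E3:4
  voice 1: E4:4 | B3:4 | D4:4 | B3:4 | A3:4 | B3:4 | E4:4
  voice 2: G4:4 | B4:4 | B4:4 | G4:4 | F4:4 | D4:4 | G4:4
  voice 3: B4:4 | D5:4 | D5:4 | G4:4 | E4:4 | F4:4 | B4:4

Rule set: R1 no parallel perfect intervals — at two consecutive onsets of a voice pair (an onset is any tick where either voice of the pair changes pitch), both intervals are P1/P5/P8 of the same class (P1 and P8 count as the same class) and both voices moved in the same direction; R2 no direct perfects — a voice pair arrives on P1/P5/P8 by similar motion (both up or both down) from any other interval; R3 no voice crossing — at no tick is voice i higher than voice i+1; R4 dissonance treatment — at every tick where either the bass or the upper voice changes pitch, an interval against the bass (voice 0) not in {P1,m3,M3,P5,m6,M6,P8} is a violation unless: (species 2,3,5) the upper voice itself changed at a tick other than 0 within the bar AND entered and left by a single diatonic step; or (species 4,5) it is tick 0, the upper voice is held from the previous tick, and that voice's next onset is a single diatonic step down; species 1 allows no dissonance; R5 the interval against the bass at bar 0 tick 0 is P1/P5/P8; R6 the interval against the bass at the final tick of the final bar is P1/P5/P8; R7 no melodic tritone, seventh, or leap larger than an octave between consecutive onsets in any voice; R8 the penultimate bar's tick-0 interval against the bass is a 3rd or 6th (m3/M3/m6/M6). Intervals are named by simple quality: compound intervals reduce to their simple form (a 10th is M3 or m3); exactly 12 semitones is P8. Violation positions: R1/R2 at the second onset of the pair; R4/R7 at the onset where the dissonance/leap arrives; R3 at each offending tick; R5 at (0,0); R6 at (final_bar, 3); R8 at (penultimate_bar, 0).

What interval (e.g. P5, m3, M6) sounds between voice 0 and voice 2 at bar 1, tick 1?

voice 0=G3 voice 2=B4 -> M3

M3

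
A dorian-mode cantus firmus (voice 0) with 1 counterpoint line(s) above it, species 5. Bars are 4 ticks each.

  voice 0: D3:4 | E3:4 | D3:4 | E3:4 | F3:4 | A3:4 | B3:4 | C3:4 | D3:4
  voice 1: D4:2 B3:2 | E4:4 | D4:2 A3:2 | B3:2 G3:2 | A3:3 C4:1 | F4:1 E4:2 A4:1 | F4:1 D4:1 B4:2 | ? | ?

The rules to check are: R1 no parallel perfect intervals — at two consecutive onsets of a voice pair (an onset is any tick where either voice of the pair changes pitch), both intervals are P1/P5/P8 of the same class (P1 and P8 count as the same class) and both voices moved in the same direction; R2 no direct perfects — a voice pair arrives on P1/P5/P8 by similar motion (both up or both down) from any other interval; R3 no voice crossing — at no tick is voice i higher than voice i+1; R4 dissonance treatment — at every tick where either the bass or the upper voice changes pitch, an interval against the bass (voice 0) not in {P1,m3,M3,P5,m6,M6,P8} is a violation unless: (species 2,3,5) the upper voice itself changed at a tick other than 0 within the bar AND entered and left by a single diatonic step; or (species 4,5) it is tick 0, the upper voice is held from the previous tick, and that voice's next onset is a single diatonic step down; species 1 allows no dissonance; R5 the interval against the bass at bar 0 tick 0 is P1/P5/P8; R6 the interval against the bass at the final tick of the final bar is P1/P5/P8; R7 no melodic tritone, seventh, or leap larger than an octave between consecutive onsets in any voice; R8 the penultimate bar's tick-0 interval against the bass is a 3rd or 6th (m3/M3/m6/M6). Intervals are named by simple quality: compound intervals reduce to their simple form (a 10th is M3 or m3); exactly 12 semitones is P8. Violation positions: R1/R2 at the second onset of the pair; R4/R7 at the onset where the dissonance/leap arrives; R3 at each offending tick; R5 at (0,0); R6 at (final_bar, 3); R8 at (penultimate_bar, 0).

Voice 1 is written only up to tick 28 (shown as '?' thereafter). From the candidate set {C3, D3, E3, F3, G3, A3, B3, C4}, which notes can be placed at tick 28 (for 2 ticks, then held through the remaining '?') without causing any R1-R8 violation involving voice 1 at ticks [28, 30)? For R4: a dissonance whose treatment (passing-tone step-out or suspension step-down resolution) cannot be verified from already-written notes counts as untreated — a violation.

C3: violates R1,R7,R8
D3: violates R4,R7,R8
E3: violates R7
F3: violates R4,R7,R8
G3: violates R2,R7,R8
A3: violates R7
B3: violates R4,R8
C4: violates R1,R7,R8

{}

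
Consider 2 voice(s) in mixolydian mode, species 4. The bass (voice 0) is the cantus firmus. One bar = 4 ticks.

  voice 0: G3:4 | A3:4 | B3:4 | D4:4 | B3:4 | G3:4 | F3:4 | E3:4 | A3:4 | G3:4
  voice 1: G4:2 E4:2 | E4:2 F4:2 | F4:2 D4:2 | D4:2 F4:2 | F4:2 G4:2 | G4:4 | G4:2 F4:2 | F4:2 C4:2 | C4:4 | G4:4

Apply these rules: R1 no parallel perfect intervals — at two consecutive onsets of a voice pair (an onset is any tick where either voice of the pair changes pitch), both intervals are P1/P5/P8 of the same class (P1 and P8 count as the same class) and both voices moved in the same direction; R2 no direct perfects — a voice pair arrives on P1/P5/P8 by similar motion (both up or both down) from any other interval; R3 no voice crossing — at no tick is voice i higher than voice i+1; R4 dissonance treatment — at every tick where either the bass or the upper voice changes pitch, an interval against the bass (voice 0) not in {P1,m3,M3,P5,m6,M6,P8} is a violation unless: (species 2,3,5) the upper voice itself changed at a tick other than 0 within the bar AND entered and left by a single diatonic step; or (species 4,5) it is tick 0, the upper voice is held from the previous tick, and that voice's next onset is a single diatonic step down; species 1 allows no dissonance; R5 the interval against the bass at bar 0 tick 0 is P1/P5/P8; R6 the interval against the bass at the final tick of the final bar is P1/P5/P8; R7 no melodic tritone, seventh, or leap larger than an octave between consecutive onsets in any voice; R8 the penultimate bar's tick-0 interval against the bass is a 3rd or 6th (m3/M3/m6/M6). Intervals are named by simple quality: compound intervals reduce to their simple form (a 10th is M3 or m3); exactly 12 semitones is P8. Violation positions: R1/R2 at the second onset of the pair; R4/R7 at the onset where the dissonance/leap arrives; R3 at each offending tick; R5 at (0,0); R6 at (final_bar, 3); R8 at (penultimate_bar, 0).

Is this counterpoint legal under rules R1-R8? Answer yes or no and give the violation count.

bar 0: v0=G3 v1=G4 (P8)
bar 1: v0=A3 v1=E4 (P5)
bar 2: v0=B3 v1=F4 (TT)
bar 3: v0=D4 v1=D4 (P1)
bar 4: v0=B3 v1=F4 (TT)
bar 5: v0=G3 v1=G4 (P8)
bar 6: v0=F3 v1=G4 (M2)
bar 7: v0=E3 v1=F4 (m2)
bar 8: v0=A3 v1=C4 (m3)
bar 9: v0=G3 v1=G4 (P8)
  R4 @ bar2.0: B3/F4 TT untreated
  R4 @ bar4.0: B3/F4 TT untreated
  R4 @ bar7.0: E3/F4 m2 untreated

No (3 violations)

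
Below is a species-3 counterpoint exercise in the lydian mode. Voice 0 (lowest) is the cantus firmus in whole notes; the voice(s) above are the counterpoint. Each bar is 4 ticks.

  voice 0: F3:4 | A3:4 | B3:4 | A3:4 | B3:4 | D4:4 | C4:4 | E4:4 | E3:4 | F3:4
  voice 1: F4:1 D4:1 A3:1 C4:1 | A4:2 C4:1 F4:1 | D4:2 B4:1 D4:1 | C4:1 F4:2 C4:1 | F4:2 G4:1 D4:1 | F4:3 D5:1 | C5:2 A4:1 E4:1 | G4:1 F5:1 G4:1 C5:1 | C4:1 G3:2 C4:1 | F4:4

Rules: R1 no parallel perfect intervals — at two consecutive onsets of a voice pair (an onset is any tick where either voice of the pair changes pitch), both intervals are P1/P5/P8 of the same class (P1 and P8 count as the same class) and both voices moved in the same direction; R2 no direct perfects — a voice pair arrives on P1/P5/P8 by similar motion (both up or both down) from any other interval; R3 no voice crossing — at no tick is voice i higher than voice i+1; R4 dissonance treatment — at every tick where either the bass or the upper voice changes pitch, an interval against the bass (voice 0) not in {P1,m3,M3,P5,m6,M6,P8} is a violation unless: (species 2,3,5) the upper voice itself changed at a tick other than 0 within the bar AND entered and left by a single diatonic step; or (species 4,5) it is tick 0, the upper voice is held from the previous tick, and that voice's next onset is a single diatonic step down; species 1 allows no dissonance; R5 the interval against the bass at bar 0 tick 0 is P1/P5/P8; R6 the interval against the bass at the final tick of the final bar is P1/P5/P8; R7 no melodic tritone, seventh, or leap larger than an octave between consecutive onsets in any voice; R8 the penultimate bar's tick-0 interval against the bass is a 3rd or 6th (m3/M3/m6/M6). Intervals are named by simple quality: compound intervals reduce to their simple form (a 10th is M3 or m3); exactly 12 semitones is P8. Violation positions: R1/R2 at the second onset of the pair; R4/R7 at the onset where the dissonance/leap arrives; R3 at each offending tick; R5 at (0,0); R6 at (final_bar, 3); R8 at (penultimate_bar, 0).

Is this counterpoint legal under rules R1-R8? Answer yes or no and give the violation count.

No (7 violations)

bar 0: v0=F3 v1=F4 (P8)
bar 1: v0=A3 v1=A4 (P8)
bar 2: v0=B3 v1=D4 (m3)
bar 3: v0=A3 v1=C4 (m3)
bar 4: v0=B3 v1=F4 (TT)
bar 5: v0=D4 v1=F4 (m3)
bar 6: v0=C4 v1=C5 (P8)
bar 7: v0=E4 v1=G4 (m3)
bar 8: v0=E3 v1=C4 (m6)
bar 9: v0=F3 v1=F4 (P8)
  R2 @ bar1.0: F3/C4 P5 -> A3/A4 P8 similar
  R4 @ bar4.0: B3/F4 TT untreated
  R1 @ bar6.0: D4/D5 P8 -> C4/C5 P8 similar
  R4 @ bar7.1: E4/F5 m2 untreated
  R7 @ bar7.1: G4->F5 leap 10st
  R7 @ bar7.2: F5->G4 leap 10st
  R2 @ bar9.0: E3/C4 m6 -> F3/F4 P8 similar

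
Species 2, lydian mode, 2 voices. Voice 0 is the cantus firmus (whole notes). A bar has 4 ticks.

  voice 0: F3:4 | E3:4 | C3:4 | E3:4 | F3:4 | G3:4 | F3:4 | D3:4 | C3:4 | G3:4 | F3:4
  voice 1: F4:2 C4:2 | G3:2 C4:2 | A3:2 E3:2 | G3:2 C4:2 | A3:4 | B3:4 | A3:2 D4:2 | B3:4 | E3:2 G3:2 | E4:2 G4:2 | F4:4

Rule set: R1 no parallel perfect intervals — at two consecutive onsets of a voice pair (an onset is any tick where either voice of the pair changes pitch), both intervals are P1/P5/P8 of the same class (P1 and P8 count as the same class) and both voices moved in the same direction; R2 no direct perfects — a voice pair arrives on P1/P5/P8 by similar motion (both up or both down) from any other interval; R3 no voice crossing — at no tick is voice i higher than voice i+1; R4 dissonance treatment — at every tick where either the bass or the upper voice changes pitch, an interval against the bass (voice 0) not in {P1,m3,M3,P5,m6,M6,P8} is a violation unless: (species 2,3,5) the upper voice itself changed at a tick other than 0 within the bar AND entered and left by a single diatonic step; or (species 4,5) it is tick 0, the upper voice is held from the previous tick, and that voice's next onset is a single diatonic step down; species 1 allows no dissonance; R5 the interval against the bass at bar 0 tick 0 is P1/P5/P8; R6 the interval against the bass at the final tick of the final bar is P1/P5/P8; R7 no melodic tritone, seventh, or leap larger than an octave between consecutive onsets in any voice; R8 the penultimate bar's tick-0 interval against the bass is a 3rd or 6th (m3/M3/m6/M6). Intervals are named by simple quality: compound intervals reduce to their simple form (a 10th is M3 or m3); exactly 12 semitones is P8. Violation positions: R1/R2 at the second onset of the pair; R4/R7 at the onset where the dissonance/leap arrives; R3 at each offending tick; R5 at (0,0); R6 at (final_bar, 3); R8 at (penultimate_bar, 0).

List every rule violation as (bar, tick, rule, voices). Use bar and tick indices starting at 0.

(10, 0, R1, (0, 1))

bar 0: v0=F3 v1=F4 downbeat P8
bar 1: v0=E3 v1=G3 downbeat m3
bar 2: v0=C3 v1=A3 downbeat M6
bar 3: v0=E3 v1=G3 downbeat m3
bar 4: v0=F3 v1=A3 downbeat M3
bar 5: v0=G3 v1=B3 downbeat M3
bar 6: v0=F3 v1=A3 downbeat M3
bar 7: v0=D3 v1=B3 downbeat M6
bar 8: v0=C3 v1=E3 downbeat M3
bar 9: v0=G3 v1=E4 downbeat M6
bar 10: v0=F3 v1=F4 downbeat P8
  -> R1 @ bar 10 tick 0 v(0, 1): G3/G4 P8 -> F3/F4 P8 similar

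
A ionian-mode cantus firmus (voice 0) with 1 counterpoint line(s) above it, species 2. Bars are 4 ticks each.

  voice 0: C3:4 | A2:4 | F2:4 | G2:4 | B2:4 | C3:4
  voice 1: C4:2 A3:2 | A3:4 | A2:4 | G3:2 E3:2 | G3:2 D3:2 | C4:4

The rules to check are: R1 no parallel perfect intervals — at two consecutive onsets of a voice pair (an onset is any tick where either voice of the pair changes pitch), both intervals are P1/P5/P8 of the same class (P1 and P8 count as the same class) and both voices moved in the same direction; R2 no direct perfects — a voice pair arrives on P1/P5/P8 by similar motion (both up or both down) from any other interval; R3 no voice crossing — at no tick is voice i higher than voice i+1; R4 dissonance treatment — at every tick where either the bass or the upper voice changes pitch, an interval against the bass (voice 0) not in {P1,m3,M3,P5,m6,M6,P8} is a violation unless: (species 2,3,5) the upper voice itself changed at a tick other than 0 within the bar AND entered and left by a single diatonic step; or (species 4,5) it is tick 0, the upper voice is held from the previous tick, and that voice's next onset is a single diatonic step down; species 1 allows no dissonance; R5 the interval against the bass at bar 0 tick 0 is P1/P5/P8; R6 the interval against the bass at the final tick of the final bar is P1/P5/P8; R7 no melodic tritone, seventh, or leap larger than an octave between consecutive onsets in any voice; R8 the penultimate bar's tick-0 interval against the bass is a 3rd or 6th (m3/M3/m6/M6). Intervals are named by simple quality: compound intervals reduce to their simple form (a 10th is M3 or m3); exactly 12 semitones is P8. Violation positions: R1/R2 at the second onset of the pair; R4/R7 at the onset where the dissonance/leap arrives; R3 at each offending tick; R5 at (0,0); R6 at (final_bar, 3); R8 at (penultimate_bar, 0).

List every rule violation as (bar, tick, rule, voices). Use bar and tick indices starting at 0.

bar 0: v0=C3 v1=C4 downbeat P8
bar 1: v0=A2 v1=A3 downbeat P8
bar 2: v0=F2 v1=A2 downbeat M3
bar 3: v0=G2 v1=G3 downbeat P8
bar 4: v0=B2 v1=G3 downbeat m6
bar 5: v0=C3 v1=C4 downbeat P8
  -> R2 @ bar 3 tick 0 v(0, 1): F2/A2 M3 -> G2/G3 P8 similar
  -> R7 @ bar 3 tick 0 v(1,): A2->G3 leap 10st
  -> R2 @ bar 5 tick 0 v(0, 1): B2/D3 m3 -> C3/C4 P8 similar
  -> R7 @ bar 5 tick 0 v(1,): D3->C4 leap 10st

(3, 0, R2, (0, 1))
(3, 0, R7, (1,))
(5, 0, R2, (0, 1))
(5, 0, R7, (1,))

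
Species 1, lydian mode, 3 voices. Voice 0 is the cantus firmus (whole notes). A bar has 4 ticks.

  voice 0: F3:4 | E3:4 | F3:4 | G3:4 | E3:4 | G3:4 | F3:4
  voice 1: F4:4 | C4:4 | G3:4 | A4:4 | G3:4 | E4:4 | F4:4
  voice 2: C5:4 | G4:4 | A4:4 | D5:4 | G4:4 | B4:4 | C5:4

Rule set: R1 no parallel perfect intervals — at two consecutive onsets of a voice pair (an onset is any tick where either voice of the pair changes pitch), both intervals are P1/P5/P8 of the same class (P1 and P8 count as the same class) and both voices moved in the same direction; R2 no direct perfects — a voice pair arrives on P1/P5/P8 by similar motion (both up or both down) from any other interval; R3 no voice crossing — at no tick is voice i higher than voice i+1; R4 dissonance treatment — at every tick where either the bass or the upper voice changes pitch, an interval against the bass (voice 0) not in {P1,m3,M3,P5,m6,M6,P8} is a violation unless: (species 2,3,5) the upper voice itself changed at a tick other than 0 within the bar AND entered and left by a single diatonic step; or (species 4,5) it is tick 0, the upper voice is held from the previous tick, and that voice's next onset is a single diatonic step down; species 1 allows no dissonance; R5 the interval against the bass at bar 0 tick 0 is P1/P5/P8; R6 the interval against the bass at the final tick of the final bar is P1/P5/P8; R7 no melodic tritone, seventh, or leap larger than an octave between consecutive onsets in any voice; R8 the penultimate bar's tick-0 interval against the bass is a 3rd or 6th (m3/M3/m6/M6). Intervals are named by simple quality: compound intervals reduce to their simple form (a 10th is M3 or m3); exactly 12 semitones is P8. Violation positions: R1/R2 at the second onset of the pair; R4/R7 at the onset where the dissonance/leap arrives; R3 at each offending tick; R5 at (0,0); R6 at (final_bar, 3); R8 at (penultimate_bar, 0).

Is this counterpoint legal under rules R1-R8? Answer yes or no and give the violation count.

bar 0: v0=F3 v1=F4 v2=C5 (P5)
bar 1: v0=E3 v1=C4 v2=G4 (m3)
bar 2: v0=F3 v1=G3 v2=A4 (M3)
bar 3: v0=G3 v1=A4 v2=D5 (P5)
bar 4: v0=E3 v1=G3 v2=G4 (m3)
bar 5: v0=G3 v1=E4 v2=B4 (M3)
bar 6: v0=F3 v1=F4 v2=C5 (P5)
  R1 @ bar1.0: F4/C5 P5 -> C4/G4 P5 similar
  R4 @ bar2.0: F3/G3 M2 untreated
  R2 @ bar3.0: F3/A4 M3 -> G3/D5 P5 similar
  R4 @ bar3.0: G3/A4 M2 untreated
  R7 @ bar3.0: G3->A4 leap 14st
  R2 @ bar4.0: A4/D5 P4 -> G3/G4 P8 similar
  R7 @ bar4.0: A4->G3 leap 14st
  R2 @ bar5.0: G3/G4 P8 -> E4/B4 P5 similar
  R1 @ bar6.0: E4/B4 P5 -> F4/C5 P5 similar

No (9 violations)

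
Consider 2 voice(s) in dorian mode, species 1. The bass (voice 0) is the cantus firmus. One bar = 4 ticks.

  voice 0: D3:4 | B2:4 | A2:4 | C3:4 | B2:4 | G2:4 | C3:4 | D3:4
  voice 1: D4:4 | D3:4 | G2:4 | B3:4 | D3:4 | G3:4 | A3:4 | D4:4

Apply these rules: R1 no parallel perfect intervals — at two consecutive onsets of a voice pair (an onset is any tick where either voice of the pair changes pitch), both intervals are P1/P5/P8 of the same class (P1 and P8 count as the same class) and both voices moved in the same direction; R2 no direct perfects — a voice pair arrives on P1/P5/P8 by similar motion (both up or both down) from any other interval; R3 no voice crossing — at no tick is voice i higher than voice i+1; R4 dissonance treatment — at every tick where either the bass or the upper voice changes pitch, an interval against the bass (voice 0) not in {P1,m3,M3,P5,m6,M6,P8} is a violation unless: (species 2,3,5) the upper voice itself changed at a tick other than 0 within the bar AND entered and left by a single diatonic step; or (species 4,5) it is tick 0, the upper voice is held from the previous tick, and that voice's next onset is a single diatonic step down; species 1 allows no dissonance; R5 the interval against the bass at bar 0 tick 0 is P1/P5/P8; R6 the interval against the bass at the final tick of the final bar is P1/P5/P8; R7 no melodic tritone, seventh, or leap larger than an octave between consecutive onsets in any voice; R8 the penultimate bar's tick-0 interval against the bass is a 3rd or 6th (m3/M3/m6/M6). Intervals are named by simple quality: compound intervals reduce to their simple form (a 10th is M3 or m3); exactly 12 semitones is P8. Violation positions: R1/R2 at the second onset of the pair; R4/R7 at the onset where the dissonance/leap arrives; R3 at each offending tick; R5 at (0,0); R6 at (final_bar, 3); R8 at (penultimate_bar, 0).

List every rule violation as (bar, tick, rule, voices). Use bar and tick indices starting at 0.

bar 0: v0=D3 v1=D4 downbeat P8
bar 1: v0=B2 v1=D3 downbeat m3
bar 2: v0=A2 v1=G2 downbeat M2
bar 3: v0=C3 v1=B3 downbeat M7
bar 4: v0=B2 v1=D3 downbeat m3
bar 5: v0=G2 v1=G3 downbeat P8
bar 6: v0=C3 v1=A3 downbeat M6
bar 7: v0=D3 v1=D4 downbeat P8
  -> R3 @ bar 2 tick 0 v(0, 1): A2 above G2
  -> R4 @ bar 2 tick 0 v(0, 1): A2/G2 M2 untreated
  -> R3 @ bar 2 tick 1 v(0, 1): A2 above G2
  -> R3 @ bar 2 tick 2 v(0, 1): A2 above G2
  -> R3 @ bar 2 tick 3 v(0, 1): A2 above G2
  -> R4 @ bar 3 tick 0 v(0, 1): C3/B3 M7 untreated
  -> R7 @ bar 3 tick 0 v(1,): G2->B3 leap 16st
  -> R2 @ bar 7 tick 0 v(0, 1): C3/A3 M6 -> D3/D4 P8 similar

(2, 0, R3, (0, 1))
(2, 0, R4, (0, 1))
(2, 1, R3, (0, 1))
(2, 2, R3, (0, 1))
(2, 3, R3, (0, 1))
(3, 0, R4, (0, 1))
(3, 0, R7, (1,))
(7, 0, R2, (0, 1))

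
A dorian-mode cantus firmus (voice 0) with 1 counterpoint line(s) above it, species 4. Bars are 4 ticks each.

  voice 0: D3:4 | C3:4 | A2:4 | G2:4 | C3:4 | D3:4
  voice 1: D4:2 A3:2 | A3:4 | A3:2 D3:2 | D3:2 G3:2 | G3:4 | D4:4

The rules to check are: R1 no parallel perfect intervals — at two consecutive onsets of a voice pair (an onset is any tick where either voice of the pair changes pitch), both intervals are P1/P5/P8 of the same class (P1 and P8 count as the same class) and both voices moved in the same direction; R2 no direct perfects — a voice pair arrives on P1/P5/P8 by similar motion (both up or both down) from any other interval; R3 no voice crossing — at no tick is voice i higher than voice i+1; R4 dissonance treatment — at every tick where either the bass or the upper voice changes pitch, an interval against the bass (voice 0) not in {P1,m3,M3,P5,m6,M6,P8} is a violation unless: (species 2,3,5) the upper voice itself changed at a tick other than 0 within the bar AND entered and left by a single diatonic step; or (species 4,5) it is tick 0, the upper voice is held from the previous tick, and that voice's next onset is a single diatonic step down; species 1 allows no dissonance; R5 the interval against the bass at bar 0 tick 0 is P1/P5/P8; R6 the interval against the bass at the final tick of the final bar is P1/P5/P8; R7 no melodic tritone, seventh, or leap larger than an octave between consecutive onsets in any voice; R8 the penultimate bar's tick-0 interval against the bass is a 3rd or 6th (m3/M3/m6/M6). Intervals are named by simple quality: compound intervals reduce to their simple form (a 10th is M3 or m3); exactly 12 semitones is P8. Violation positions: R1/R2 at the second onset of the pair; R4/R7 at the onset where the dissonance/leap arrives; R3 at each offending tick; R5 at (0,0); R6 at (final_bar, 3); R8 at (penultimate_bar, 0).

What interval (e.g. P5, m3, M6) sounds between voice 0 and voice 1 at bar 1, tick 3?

M6

voice 0=C3 voice 1=A3 -> M6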